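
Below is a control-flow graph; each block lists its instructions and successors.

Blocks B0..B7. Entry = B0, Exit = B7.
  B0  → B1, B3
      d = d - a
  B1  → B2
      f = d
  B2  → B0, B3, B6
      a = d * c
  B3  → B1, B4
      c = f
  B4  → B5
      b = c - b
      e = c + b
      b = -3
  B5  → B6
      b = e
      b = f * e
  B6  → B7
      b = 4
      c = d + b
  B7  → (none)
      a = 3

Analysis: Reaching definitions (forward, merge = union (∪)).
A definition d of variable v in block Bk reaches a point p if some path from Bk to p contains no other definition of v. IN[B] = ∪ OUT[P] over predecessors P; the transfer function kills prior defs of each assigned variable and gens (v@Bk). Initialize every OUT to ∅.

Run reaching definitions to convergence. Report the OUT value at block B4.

Fixpoint table:
  B0: | IN={a@B2, c@B3, d@B0, f@B1} | OUT={a@B2, c@B3, d@B0, f@B1}
  B1: | IN={a@B2, c@B3, d@B0, f@B1} | OUT={a@B2, c@B3, d@B0, f@B1}
  B2: | IN={a@B2, c@B3, d@B0, f@B1} | OUT={a@B2, c@B3, d@B0, f@B1}
  B3: | IN={a@B2, c@B3, d@B0, f@B1} | OUT={a@B2, c@B3, d@B0, f@B1}
  B4: | IN={a@B2, c@B3, d@B0, f@B1} | OUT={a@B2, b@B4, c@B3, d@B0, e@B4, f@B1}
  B5: | IN={a@B2, b@B4, c@B3, d@B0, e@B4, f@B1} | OUT={a@B2, b@B5, c@B3, d@B0, e@B4, f@B1}
  B6: | IN={a@B2, b@B5, c@B3, d@B0, e@B4, f@B1} | OUT={a@B2, b@B6, c@B6, d@B0, e@B4, f@B1}
  B7: | IN={a@B2, b@B6, c@B6, d@B0, e@B4, f@B1} | OUT={a@B7, b@B6, c@B6, d@B0, e@B4, f@B1}

Merge at B4: IN[B4] = OUT[B3] = {a@B2, c@B3, d@B0, f@B1}
Applying B4's transfer function to that IN value gives OUT[B4] (row B4 above).

Answer: {a@B2, b@B4, c@B3, d@B0, e@B4, f@B1}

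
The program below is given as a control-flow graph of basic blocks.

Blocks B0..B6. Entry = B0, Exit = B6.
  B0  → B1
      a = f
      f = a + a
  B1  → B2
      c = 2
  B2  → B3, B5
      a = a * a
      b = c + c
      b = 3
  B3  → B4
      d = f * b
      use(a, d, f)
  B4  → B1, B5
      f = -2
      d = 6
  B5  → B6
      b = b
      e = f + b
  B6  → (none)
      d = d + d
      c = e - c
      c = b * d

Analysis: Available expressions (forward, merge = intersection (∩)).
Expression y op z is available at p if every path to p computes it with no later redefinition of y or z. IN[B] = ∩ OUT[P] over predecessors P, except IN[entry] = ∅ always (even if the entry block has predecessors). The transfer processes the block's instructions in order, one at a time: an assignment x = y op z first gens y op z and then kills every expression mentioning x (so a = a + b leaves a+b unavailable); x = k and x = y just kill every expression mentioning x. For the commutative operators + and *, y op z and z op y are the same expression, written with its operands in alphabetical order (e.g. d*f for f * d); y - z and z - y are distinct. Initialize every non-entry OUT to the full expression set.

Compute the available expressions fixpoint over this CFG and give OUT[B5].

Answer: {b+f, c+c}

Working:
Fixpoint table:
  B0: | IN={} | OUT={a+a}
  B1: | IN={} | OUT={}
  B2: | IN={} | OUT={c+c}
  B3: | IN={c+c} | OUT={b*f, c+c}
  B4: | IN={b*f, c+c} | OUT={c+c}
  B5: | IN={c+c} | OUT={b+f, c+c}
  B6: | IN={b+f, c+c} | OUT={b*d, b+f}

Merge at B5: IN[B5] = OUT[B2] ∩ OUT[B4] = {c+c}
Applying B5's transfer function to that IN value gives OUT[B5] (row B5 above).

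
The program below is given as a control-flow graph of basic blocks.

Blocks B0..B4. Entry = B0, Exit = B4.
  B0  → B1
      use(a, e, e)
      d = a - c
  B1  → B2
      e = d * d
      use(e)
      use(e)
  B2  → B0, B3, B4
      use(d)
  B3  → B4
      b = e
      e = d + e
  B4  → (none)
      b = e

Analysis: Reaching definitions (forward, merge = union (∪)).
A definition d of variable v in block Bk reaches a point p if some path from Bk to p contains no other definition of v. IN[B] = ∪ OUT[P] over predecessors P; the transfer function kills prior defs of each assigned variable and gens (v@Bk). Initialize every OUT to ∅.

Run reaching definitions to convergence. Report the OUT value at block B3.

Fixpoint table:
  B0:  IN={d@B0, e@B1}  OUT={d@B0, e@B1}
  B1:  IN={d@B0, e@B1}  OUT={d@B0, e@B1}
  B2:  IN={d@B0, e@B1}  OUT={d@B0, e@B1}
  B3:  IN={d@B0, e@B1}  OUT={b@B3, d@B0, e@B3}
  B4:  IN={b@B3, d@B0, e@B1, e@B3}  OUT={b@B4, d@B0, e@B1, e@B3}

Merge at B3: IN[B3] = OUT[B2] = {d@B0, e@B1}
Applying B3's transfer function to that IN value gives OUT[B3] (row B3 above).

Answer: {b@B3, d@B0, e@B3}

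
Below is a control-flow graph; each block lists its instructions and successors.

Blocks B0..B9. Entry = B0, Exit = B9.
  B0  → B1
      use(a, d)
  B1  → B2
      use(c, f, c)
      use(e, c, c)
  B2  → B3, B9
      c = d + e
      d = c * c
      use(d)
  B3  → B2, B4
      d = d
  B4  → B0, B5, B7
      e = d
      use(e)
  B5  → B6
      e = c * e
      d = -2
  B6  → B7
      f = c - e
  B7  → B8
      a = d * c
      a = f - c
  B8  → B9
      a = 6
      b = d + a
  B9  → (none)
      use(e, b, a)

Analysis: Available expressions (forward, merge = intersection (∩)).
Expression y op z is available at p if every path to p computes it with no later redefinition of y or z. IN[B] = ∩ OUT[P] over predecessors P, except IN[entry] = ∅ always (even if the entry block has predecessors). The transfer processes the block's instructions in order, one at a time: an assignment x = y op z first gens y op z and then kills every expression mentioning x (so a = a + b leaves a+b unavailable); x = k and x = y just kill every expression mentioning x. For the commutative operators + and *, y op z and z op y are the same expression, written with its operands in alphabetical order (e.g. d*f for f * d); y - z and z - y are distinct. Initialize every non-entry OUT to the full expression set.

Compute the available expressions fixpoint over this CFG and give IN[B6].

Per-block solution:
  B0:   IN={}   OUT={}
  B1:   IN={}   OUT={}
  B2:   IN={}   OUT={c*c}
  B3:   IN={c*c}   OUT={c*c}
  B4:   IN={c*c}   OUT={c*c}
  B5:   IN={c*c}   OUT={c*c}
  B6:   IN={c*c}   OUT={c*c, c-e}
  B7:   IN={c*c}   OUT={c*c, c*d, f-c}
  B8:   IN={c*c, c*d, f-c}   OUT={a+d, c*c, c*d, f-c}
  B9:   IN={c*c}   OUT={c*c}

Merge at B6: IN[B6] = OUT[B5] = {c*c}

Answer: {c*c}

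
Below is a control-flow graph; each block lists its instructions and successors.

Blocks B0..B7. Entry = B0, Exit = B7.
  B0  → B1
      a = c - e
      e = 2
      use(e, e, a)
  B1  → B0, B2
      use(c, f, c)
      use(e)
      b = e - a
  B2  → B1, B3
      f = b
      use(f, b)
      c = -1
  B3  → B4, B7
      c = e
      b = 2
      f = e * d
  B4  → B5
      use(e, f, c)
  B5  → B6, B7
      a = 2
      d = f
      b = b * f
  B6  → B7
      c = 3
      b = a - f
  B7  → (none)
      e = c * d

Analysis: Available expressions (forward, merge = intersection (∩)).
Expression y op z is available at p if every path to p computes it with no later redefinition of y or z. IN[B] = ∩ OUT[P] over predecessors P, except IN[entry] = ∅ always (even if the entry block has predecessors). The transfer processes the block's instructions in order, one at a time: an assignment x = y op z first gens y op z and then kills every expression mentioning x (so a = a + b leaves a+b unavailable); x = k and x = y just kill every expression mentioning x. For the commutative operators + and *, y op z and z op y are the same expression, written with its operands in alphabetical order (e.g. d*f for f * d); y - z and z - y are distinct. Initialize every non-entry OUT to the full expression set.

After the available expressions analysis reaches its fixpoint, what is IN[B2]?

Per-block solution:
  B0:  IN={}  OUT={}
  B1:  IN={}  OUT={e-a}
  B2:  IN={e-a}  OUT={e-a}
  B3:  IN={e-a}  OUT={d*e, e-a}
  B4:  IN={d*e, e-a}  OUT={d*e, e-a}
  B5:  IN={d*e, e-a}  OUT={}
  B6:  IN={}  OUT={a-f}
  B7:  IN={}  OUT={c*d}

Merge at B2: IN[B2] = OUT[B1] = {e-a}

Answer: {e-a}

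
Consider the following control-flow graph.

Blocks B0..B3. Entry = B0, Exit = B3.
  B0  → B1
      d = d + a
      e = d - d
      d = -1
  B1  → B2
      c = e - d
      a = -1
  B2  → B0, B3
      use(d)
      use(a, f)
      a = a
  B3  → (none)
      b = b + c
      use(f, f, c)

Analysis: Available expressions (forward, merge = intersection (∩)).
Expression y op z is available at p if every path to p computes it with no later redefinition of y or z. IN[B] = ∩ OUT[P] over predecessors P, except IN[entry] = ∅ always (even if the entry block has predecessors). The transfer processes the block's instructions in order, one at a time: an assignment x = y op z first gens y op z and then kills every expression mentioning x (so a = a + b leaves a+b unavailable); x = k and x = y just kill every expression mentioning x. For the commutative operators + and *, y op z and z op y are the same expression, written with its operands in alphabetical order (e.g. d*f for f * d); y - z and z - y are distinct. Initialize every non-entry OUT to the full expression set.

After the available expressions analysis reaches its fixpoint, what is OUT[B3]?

Answer: {e-d}

Working:
Per-block solution:
  B0: | IN={} | OUT={}
  B1: | IN={} | OUT={e-d}
  B2: | IN={e-d} | OUT={e-d}
  B3: | IN={e-d} | OUT={e-d}

Merge at B3: IN[B3] = OUT[B2] = {e-d}
Applying B3's transfer function to that IN value gives OUT[B3] (row B3 above).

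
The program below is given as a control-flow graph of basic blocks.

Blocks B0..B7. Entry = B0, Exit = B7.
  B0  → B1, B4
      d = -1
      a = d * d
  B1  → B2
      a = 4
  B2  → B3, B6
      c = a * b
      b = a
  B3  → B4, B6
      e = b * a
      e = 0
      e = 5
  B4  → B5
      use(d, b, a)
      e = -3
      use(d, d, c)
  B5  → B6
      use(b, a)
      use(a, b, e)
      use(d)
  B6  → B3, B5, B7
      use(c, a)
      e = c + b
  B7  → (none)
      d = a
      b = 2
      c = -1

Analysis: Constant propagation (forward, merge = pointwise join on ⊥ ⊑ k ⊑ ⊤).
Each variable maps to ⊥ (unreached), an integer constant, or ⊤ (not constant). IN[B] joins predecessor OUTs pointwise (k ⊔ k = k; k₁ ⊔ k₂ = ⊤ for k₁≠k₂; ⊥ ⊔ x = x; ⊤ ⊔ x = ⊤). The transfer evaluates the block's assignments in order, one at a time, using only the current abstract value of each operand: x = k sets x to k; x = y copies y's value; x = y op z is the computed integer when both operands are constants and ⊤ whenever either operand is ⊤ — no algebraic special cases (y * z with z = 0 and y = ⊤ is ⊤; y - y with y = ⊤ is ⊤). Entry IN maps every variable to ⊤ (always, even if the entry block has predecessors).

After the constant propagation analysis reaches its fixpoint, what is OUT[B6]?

Per-block solution:
  B0:  IN=(all ⊤)  OUT={a:1, d:-1; rest ⊤}
  B1:  IN={a:1, d:-1; rest ⊤}  OUT={a:4, d:-1; rest ⊤}
  B2:  IN={a:4, d:-1; rest ⊤}  OUT={a:4, b:4, d:-1; rest ⊤}
  B3:  IN={d:-1; rest ⊤}  OUT={d:-1, e:5; rest ⊤}
  B4:  IN={d:-1; rest ⊤}  OUT={d:-1, e:-3; rest ⊤}
  B5:  IN={d:-1; rest ⊤}  OUT={d:-1; rest ⊤}
  B6:  IN={d:-1; rest ⊤}  OUT={d:-1; rest ⊤}
  B7:  IN={d:-1; rest ⊤}  OUT={b:2, c:-1; rest ⊤}

Merge at B6: IN[B6] = OUT[B2] ⊔ OUT[B3] ⊔ OUT[B5] = {a: ⊤, b: ⊤, c: ⊤, d: -1, e: ⊤, f: ⊤}
Applying B6's transfer function to that IN value gives OUT[B6] (row B6 above).

Answer: {a: ⊤, b: ⊤, c: ⊤, d: -1, e: ⊤, f: ⊤}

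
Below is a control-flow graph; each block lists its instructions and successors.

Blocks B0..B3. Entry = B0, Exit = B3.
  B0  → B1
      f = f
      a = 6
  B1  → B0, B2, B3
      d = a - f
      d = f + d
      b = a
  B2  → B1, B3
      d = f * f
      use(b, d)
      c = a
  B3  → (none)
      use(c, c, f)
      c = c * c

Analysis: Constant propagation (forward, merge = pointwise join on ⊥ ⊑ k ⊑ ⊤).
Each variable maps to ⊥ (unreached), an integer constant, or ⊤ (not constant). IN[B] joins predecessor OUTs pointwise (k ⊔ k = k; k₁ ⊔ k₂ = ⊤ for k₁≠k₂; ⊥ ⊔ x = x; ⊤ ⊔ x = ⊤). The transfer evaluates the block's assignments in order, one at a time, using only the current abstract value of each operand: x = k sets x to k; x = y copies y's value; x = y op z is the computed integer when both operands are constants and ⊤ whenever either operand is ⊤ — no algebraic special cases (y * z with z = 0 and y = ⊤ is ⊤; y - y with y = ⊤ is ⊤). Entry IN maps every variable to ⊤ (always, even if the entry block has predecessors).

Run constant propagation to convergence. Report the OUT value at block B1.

Answer: {a: 6, b: 6, c: ⊤, d: ⊤, e: ⊤, f: ⊤}

Derivation:
Converged values:
  B0: | IN=(all ⊤) | OUT={a:6; rest ⊤}
  B1: | IN={a:6; rest ⊤} | OUT={a:6, b:6; rest ⊤}
  B2: | IN={a:6, b:6; rest ⊤} | OUT={a:6, b:6, c:6; rest ⊤}
  B3: | IN={a:6, b:6; rest ⊤} | OUT={a:6, b:6; rest ⊤}

Merge at B1: IN[B1] = OUT[B0] ⊔ OUT[B2] = {a: 6, b: ⊤, c: ⊤, d: ⊤, e: ⊤, f: ⊤}
Applying B1's transfer function to that IN value gives OUT[B1] (row B1 above).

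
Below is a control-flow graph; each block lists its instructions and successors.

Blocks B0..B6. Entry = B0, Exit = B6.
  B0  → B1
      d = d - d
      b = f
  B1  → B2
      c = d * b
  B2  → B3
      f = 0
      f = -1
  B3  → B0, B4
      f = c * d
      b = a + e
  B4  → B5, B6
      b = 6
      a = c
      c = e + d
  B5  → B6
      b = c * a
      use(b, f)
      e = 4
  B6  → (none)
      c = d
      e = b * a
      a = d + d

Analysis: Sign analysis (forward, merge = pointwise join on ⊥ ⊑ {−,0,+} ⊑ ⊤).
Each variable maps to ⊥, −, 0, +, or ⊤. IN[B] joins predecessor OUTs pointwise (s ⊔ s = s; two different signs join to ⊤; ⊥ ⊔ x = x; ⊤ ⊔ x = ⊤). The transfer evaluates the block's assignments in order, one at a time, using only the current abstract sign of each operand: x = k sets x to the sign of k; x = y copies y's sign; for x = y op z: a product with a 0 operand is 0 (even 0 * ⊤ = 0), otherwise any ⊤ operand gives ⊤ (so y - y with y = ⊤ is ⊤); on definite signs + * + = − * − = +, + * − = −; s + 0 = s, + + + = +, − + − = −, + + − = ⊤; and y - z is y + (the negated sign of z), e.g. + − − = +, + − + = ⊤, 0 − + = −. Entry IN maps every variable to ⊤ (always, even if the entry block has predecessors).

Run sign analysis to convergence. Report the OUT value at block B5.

Converged values:
  B0:   IN=(all ⊤)   OUT=(all ⊤)
  B1:   IN=(all ⊤)   OUT=(all ⊤)
  B2:   IN=(all ⊤)   OUT={f:-; rest ⊤}
  B3:   IN={f:-; rest ⊤}   OUT=(all ⊤)
  B4:   IN=(all ⊤)   OUT={b:+; rest ⊤}
  B5:   IN={b:+; rest ⊤}   OUT={e:+; rest ⊤}
  B6:   IN=(all ⊤)   OUT=(all ⊤)

Merge at B5: IN[B5] = OUT[B4] = {a: ⊤, b: +, c: ⊤, d: ⊤, e: ⊤, f: ⊤}
Applying B5's transfer function to that IN value gives OUT[B5] (row B5 above).

Answer: {a: ⊤, b: ⊤, c: ⊤, d: ⊤, e: +, f: ⊤}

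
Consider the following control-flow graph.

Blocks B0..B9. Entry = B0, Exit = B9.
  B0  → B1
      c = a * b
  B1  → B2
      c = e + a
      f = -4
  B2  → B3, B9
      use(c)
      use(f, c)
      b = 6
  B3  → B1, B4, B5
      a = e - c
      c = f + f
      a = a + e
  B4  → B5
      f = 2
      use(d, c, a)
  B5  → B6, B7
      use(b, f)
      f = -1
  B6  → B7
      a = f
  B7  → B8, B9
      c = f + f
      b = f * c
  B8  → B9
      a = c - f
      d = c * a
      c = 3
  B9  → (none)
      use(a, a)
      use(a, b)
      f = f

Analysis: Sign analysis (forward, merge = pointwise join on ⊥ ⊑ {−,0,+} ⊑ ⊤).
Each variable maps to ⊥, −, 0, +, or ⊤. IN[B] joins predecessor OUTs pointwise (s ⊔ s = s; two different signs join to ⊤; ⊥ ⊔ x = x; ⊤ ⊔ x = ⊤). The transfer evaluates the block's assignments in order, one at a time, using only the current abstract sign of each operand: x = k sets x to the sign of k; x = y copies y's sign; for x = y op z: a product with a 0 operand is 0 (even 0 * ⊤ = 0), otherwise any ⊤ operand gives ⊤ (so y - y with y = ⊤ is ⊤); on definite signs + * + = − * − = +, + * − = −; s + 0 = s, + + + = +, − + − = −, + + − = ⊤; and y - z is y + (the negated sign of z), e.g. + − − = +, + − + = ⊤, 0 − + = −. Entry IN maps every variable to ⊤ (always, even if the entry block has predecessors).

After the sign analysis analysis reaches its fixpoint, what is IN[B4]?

Answer: {a: ⊤, b: +, c: -, d: ⊤, e: ⊤, f: -}

Derivation:
Per-block solution:
  B0:   IN=(all ⊤)   OUT=(all ⊤)
  B1:   IN=(all ⊤)   OUT={f:-; rest ⊤}
  B2:   IN={f:-; rest ⊤}   OUT={b:+, f:-; rest ⊤}
  B3:   IN={b:+, f:-; rest ⊤}   OUT={b:+, c:-, f:-; rest ⊤}
  B4:   IN={b:+, c:-, f:-; rest ⊤}   OUT={b:+, c:-, f:+; rest ⊤}
  B5:   IN={b:+, c:-; rest ⊤}   OUT={b:+, c:-, f:-; rest ⊤}
  B6:   IN={b:+, c:-, f:-; rest ⊤}   OUT={a:-, b:+, c:-, f:-; rest ⊤}
  B7:   IN={b:+, c:-, f:-; rest ⊤}   OUT={b:+, c:-, f:-; rest ⊤}
  B8:   IN={b:+, c:-, f:-; rest ⊤}   OUT={b:+, c:+, f:-; rest ⊤}
  B9:   IN={b:+, f:-; rest ⊤}   OUT={b:+, f:-; rest ⊤}

Merge at B4: IN[B4] = OUT[B3] = {a: ⊤, b: +, c: -, d: ⊤, e: ⊤, f: -}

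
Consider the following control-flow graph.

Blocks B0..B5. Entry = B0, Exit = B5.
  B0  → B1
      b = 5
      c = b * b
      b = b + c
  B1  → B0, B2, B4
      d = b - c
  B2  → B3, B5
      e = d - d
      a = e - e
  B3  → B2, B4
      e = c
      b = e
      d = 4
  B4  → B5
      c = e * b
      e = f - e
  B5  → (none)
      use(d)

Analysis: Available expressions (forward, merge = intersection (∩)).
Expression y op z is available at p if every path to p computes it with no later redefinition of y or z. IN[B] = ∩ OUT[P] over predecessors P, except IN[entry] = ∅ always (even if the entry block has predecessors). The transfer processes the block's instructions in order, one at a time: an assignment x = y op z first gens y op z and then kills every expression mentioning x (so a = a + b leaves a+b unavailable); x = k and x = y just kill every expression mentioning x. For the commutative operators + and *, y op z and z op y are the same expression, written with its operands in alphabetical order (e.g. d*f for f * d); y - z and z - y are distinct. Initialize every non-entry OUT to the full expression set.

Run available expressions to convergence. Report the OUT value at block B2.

Answer: {d-d, e-e}

Trace:
Converged values:
  B0:  IN={}  OUT={}
  B1:  IN={}  OUT={b-c}
  B2:  IN={}  OUT={d-d, e-e}
  B3:  IN={d-d, e-e}  OUT={}
  B4:  IN={}  OUT={}
  B5:  IN={}  OUT={}

Merge at B2: IN[B2] = OUT[B1] ∩ OUT[B3] = {}
Applying B2's transfer function to that IN value gives OUT[B2] (row B2 above).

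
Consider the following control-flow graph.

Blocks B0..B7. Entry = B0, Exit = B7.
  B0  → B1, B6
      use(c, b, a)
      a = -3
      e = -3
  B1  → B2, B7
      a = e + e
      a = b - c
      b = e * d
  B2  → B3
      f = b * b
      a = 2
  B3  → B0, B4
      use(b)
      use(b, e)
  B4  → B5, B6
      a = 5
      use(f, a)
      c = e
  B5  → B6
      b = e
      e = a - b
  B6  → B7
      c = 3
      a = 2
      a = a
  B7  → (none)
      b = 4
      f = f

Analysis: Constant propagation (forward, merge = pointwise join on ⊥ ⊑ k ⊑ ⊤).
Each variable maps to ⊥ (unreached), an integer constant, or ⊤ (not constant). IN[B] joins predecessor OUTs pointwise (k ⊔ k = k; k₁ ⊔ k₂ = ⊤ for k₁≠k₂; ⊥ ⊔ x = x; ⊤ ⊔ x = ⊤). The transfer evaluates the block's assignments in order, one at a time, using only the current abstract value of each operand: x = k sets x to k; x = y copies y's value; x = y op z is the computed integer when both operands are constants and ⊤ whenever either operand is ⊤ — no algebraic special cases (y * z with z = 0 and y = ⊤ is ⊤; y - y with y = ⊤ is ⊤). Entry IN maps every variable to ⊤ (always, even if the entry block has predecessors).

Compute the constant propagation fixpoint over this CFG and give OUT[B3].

Answer: {a: 2, b: ⊤, c: ⊤, d: ⊤, e: -3, f: ⊤}

Derivation:
Converged values:
  B0:   IN=(all ⊤)   OUT={a:-3, e:-3; rest ⊤}
  B1:   IN={a:-3, e:-3; rest ⊤}   OUT={e:-3; rest ⊤}
  B2:   IN={e:-3; rest ⊤}   OUT={a:2, e:-3; rest ⊤}
  B3:   IN={a:2, e:-3; rest ⊤}   OUT={a:2, e:-3; rest ⊤}
  B4:   IN={a:2, e:-3; rest ⊤}   OUT={a:5, c:-3, e:-3; rest ⊤}
  B5:   IN={a:5, c:-3, e:-3; rest ⊤}   OUT={a:5, b:-3, c:-3, e:8; rest ⊤}
  B6:   IN=(all ⊤)   OUT={a:2, c:3; rest ⊤}
  B7:   IN=(all ⊤)   OUT={b:4; rest ⊤}

Merge at B3: IN[B3] = OUT[B2] = {a: 2, b: ⊤, c: ⊤, d: ⊤, e: -3, f: ⊤}
Applying B3's transfer function to that IN value gives OUT[B3] (row B3 above).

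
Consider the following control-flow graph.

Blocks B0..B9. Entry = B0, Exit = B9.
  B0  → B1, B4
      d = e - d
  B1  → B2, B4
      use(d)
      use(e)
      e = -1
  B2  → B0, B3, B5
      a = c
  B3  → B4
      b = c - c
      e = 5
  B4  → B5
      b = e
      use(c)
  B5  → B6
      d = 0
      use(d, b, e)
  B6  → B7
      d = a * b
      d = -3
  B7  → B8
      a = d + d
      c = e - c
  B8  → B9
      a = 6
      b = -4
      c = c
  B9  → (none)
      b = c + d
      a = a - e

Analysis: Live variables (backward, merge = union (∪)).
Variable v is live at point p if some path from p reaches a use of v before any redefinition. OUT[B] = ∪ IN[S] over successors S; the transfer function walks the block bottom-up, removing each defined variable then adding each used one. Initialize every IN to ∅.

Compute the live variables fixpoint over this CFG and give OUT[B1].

Answer: {a, b, c, d, e}

Trace:
Per-block solution:
  B0:  IN={a, b, c, d, e}  OUT={a, b, c, d, e}
  B1:  IN={a, b, c, d, e}  OUT={a, b, c, d, e}
  B2:  IN={b, c, d, e}  OUT={a, b, c, d, e}
  B3:  IN={a, c}  OUT={a, c, e}
  B4:  IN={a, c, e}  OUT={a, b, c, e}
  B5:  IN={a, b, c, e}  OUT={a, b, c, e}
  B6:  IN={a, b, c, e}  OUT={c, d, e}
  B7:  IN={c, d, e}  OUT={c, d, e}
  B8:  IN={c, d, e}  OUT={a, c, d, e}
  B9:  IN={a, c, d, e}  OUT={}

Merge at B1: OUT[B1] = IN[B2] ⊔ IN[B4] = {a, b, c, d, e}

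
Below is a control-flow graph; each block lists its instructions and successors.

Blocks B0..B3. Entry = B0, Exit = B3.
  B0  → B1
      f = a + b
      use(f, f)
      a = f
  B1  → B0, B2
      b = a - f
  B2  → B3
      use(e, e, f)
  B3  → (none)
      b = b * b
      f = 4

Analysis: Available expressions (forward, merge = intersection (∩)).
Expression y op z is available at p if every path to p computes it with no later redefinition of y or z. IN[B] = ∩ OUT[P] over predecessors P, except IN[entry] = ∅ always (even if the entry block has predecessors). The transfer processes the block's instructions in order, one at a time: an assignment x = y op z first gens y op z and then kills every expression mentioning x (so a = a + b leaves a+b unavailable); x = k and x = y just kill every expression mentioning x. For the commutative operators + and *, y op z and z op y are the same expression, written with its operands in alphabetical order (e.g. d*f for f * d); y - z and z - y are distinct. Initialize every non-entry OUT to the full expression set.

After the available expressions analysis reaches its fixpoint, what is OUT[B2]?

Answer: {a-f}

Derivation:
Per-block solution:
  B0: | IN={} | OUT={}
  B1: | IN={} | OUT={a-f}
  B2: | IN={a-f} | OUT={a-f}
  B3: | IN={a-f} | OUT={}

Merge at B2: IN[B2] = OUT[B1] = {a-f}
Applying B2's transfer function to that IN value gives OUT[B2] (row B2 above).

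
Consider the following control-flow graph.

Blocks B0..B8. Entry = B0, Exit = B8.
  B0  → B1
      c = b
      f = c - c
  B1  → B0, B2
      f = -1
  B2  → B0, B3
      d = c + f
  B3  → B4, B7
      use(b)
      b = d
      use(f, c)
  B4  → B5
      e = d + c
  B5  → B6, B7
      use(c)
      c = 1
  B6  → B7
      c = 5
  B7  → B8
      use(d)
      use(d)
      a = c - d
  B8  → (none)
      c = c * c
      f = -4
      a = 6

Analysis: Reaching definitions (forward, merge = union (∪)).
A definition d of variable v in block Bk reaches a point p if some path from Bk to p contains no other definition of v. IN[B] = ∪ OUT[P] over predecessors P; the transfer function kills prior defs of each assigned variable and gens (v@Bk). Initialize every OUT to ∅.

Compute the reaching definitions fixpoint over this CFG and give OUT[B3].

Fixpoint table:
  B0:  IN={c@B0, d@B2, f@B1}  OUT={c@B0, d@B2, f@B0}
  B1:  IN={c@B0, d@B2, f@B0}  OUT={c@B0, d@B2, f@B1}
  B2:  IN={c@B0, d@B2, f@B1}  OUT={c@B0, d@B2, f@B1}
  B3:  IN={c@B0, d@B2, f@B1}  OUT={b@B3, c@B0, d@B2, f@B1}
  B4:  IN={b@B3, c@B0, d@B2, f@B1}  OUT={b@B3, c@B0, d@B2, e@B4, f@B1}
  B5:  IN={b@B3, c@B0, d@B2, e@B4, f@B1}  OUT={b@B3, c@B5, d@B2, e@B4, f@B1}
  B6:  IN={b@B3, c@B5, d@B2, e@B4, f@B1}  OUT={b@B3, c@B6, d@B2, e@B4, f@B1}
  B7:  IN={b@B3, c@B0, c@B5, c@B6, d@B2, e@B4, f@B1}  OUT={a@B7, b@B3, c@B0, c@B5, c@B6, d@B2, e@B4, f@B1}
  B8:  IN={a@B7, b@B3, c@B0, c@B5, c@B6, d@B2, e@B4, f@B1}  OUT={a@B8, b@B3, c@B8, d@B2, e@B4, f@B8}

Merge at B3: IN[B3] = OUT[B2] = {c@B0, d@B2, f@B1}
Applying B3's transfer function to that IN value gives OUT[B3] (row B3 above).

Answer: {b@B3, c@B0, d@B2, f@B1}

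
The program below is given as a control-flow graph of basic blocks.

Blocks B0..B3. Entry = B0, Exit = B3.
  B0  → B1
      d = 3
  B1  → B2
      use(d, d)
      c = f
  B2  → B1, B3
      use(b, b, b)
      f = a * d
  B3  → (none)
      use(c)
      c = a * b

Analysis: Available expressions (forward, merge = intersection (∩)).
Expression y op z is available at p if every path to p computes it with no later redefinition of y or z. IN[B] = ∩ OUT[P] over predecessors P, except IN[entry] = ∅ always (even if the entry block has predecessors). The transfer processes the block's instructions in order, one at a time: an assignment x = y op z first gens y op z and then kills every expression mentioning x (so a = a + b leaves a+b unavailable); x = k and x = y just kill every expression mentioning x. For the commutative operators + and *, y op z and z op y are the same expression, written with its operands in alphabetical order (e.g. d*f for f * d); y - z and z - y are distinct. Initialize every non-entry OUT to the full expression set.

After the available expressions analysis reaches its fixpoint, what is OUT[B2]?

Converged values:
  B0: | IN={} | OUT={}
  B1: | IN={} | OUT={}
  B2: | IN={} | OUT={a*d}
  B3: | IN={a*d} | OUT={a*b, a*d}

Merge at B2: IN[B2] = OUT[B1] = {}
Applying B2's transfer function to that IN value gives OUT[B2] (row B2 above).

Answer: {a*d}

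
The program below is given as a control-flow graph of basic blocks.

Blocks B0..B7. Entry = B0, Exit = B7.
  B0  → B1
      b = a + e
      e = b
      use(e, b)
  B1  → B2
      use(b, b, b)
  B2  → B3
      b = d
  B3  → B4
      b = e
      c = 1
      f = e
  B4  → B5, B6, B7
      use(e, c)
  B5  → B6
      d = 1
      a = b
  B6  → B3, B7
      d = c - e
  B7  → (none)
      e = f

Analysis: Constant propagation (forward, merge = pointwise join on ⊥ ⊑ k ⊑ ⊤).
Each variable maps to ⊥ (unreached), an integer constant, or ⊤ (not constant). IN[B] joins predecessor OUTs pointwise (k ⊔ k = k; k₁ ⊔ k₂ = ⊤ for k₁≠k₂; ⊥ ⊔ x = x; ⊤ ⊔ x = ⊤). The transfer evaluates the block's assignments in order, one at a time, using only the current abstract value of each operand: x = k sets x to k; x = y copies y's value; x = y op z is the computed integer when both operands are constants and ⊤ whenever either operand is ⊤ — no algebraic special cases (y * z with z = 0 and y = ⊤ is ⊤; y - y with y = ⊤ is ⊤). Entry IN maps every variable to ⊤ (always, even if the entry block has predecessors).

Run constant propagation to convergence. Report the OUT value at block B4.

Answer: {a: ⊤, b: ⊤, c: 1, d: ⊤, e: ⊤, f: ⊤}

Derivation:
Converged values:
  B0:  IN=(all ⊤)  OUT=(all ⊤)
  B1:  IN=(all ⊤)  OUT=(all ⊤)
  B2:  IN=(all ⊤)  OUT=(all ⊤)
  B3:  IN=(all ⊤)  OUT={c:1; rest ⊤}
  B4:  IN={c:1; rest ⊤}  OUT={c:1; rest ⊤}
  B5:  IN={c:1; rest ⊤}  OUT={c:1, d:1; rest ⊤}
  B6:  IN={c:1; rest ⊤}  OUT={c:1; rest ⊤}
  B7:  IN={c:1; rest ⊤}  OUT={c:1; rest ⊤}

Merge at B4: IN[B4] = OUT[B3] = {a: ⊤, b: ⊤, c: 1, d: ⊤, e: ⊤, f: ⊤}
Applying B4's transfer function to that IN value gives OUT[B4] (row B4 above).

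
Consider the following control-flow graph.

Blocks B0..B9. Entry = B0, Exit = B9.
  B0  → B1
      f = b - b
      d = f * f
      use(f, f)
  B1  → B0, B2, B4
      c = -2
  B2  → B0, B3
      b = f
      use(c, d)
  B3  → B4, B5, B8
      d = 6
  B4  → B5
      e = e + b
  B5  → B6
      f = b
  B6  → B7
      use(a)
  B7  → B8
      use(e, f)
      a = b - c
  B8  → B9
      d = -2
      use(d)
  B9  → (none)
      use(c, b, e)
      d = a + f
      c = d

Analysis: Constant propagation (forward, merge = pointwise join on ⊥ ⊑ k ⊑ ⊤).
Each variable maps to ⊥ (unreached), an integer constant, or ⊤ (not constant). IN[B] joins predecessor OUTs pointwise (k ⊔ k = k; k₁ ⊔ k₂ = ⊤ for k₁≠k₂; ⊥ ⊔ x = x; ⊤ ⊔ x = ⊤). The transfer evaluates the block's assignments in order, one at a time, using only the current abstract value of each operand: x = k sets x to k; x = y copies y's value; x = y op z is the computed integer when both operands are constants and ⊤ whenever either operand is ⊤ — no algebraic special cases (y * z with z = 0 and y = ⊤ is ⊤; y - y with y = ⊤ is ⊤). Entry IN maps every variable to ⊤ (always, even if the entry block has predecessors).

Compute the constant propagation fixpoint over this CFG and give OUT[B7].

Converged values:
  B0:  IN=(all ⊤)  OUT=(all ⊤)
  B1:  IN=(all ⊤)  OUT={c:-2; rest ⊤}
  B2:  IN={c:-2; rest ⊤}  OUT={c:-2; rest ⊤}
  B3:  IN={c:-2; rest ⊤}  OUT={c:-2, d:6; rest ⊤}
  B4:  IN={c:-2; rest ⊤}  OUT={c:-2; rest ⊤}
  B5:  IN={c:-2; rest ⊤}  OUT={c:-2; rest ⊤}
  B6:  IN={c:-2; rest ⊤}  OUT={c:-2; rest ⊤}
  B7:  IN={c:-2; rest ⊤}  OUT={c:-2; rest ⊤}
  B8:  IN={c:-2; rest ⊤}  OUT={c:-2, d:-2; rest ⊤}
  B9:  IN={c:-2, d:-2; rest ⊤}  OUT=(all ⊤)

Merge at B7: IN[B7] = OUT[B6] = {a: ⊤, b: ⊤, c: -2, d: ⊤, e: ⊤, f: ⊤}
Applying B7's transfer function to that IN value gives OUT[B7] (row B7 above).

Answer: {a: ⊤, b: ⊤, c: -2, d: ⊤, e: ⊤, f: ⊤}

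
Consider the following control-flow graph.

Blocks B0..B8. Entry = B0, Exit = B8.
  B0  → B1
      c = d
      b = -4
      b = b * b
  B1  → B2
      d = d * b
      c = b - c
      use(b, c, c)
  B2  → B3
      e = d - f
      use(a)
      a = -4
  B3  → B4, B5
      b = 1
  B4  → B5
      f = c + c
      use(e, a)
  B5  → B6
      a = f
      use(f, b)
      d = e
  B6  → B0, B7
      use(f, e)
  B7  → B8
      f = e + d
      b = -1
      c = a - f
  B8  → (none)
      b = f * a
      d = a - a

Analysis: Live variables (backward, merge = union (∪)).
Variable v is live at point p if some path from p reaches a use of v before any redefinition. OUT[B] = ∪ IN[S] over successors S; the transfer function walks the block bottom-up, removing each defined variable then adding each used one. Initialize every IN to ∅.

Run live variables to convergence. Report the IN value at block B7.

Answer: {a, d, e}

Derivation:
Per-block solution:
  B0:   IN={a, d, f}   OUT={a, b, c, d, f}
  B1:   IN={a, b, c, d, f}   OUT={a, c, d, f}
  B2:   IN={a, c, d, f}   OUT={a, c, e, f}
  B3:   IN={a, c, e, f}   OUT={a, b, c, e, f}
  B4:   IN={a, b, c, e}   OUT={b, e, f}
  B5:   IN={b, e, f}   OUT={a, d, e, f}
  B6:   IN={a, d, e, f}   OUT={a, d, e, f}
  B7:   IN={a, d, e}   OUT={a, f}
  B8:   IN={a, f}   OUT={}

Merge at B7: OUT[B7] = IN[B8] = {a, f}
Applying B7's transfer function to that OUT value gives IN[B7] (row B7 above).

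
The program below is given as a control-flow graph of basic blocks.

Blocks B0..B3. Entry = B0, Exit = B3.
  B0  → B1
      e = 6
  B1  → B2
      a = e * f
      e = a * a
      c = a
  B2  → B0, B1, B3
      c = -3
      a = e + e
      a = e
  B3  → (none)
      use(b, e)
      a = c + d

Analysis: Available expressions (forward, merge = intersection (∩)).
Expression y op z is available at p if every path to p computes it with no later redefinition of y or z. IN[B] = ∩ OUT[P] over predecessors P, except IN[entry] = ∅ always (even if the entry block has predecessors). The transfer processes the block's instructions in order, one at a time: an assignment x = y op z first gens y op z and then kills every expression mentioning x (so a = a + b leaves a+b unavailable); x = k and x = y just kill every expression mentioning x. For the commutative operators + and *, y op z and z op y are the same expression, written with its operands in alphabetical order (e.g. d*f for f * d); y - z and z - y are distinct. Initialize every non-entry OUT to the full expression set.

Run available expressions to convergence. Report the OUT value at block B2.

Converged values:
  B0:  IN={}  OUT={}
  B1:  IN={}  OUT={a*a}
  B2:  IN={a*a}  OUT={e+e}
  B3:  IN={e+e}  OUT={c+d, e+e}

Merge at B2: IN[B2] = OUT[B1] = {a*a}
Applying B2's transfer function to that IN value gives OUT[B2] (row B2 above).

Answer: {e+e}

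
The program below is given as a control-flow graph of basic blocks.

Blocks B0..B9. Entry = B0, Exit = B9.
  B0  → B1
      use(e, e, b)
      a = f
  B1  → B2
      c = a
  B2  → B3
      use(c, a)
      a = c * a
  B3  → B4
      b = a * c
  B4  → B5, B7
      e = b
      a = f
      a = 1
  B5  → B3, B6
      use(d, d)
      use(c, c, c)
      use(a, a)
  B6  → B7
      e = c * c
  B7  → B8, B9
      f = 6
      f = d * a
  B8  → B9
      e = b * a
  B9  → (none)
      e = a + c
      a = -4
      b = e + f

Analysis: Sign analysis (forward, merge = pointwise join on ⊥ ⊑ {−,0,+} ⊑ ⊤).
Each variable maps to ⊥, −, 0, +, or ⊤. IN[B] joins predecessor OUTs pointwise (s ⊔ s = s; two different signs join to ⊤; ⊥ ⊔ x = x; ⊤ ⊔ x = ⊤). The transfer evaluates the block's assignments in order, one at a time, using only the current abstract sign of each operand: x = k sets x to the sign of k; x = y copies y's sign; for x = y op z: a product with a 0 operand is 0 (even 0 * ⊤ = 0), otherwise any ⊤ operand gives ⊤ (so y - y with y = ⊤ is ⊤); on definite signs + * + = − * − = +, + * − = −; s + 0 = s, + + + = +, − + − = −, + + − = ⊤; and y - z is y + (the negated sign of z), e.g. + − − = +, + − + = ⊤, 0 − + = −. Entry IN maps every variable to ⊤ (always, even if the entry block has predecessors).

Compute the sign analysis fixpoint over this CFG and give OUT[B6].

Fixpoint table:
  B0:  IN=(all ⊤)  OUT=(all ⊤)
  B1:  IN=(all ⊤)  OUT=(all ⊤)
  B2:  IN=(all ⊤)  OUT=(all ⊤)
  B3:  IN=(all ⊤)  OUT=(all ⊤)
  B4:  IN=(all ⊤)  OUT={a:+; rest ⊤}
  B5:  IN={a:+; rest ⊤}  OUT={a:+; rest ⊤}
  B6:  IN={a:+; rest ⊤}  OUT={a:+; rest ⊤}
  B7:  IN={a:+; rest ⊤}  OUT={a:+; rest ⊤}
  B8:  IN={a:+; rest ⊤}  OUT={a:+; rest ⊤}
  B9:  IN={a:+; rest ⊤}  OUT={a:-; rest ⊤}

Merge at B6: IN[B6] = OUT[B5] = {a: +, b: ⊤, c: ⊤, d: ⊤, e: ⊤, f: ⊤}
Applying B6's transfer function to that IN value gives OUT[B6] (row B6 above).

Answer: {a: +, b: ⊤, c: ⊤, d: ⊤, e: ⊤, f: ⊤}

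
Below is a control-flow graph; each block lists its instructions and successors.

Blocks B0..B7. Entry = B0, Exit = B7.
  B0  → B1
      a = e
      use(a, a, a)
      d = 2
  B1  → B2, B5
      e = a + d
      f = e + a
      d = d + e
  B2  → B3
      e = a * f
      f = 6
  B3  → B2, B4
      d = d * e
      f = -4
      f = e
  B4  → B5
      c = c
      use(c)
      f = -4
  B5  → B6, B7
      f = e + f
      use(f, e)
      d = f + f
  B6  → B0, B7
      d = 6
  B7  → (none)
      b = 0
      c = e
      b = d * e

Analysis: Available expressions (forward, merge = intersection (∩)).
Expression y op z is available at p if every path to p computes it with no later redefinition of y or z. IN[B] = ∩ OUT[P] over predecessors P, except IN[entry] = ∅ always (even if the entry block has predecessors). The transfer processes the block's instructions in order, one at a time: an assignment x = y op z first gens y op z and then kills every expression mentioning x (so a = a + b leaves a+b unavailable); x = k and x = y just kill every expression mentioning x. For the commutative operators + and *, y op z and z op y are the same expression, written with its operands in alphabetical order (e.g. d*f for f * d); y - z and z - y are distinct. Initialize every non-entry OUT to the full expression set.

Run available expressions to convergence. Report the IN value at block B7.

Fixpoint table:
  B0:   IN={}   OUT={}
  B1:   IN={}   OUT={a+e}
  B2:   IN={}   OUT={}
  B3:   IN={}   OUT={}
  B4:   IN={}   OUT={}
  B5:   IN={}   OUT={f+f}
  B6:   IN={f+f}   OUT={f+f}
  B7:   IN={f+f}   OUT={d*e, f+f}

Merge at B7: IN[B7] = OUT[B5] ∩ OUT[B6] = {f+f}

Answer: {f+f}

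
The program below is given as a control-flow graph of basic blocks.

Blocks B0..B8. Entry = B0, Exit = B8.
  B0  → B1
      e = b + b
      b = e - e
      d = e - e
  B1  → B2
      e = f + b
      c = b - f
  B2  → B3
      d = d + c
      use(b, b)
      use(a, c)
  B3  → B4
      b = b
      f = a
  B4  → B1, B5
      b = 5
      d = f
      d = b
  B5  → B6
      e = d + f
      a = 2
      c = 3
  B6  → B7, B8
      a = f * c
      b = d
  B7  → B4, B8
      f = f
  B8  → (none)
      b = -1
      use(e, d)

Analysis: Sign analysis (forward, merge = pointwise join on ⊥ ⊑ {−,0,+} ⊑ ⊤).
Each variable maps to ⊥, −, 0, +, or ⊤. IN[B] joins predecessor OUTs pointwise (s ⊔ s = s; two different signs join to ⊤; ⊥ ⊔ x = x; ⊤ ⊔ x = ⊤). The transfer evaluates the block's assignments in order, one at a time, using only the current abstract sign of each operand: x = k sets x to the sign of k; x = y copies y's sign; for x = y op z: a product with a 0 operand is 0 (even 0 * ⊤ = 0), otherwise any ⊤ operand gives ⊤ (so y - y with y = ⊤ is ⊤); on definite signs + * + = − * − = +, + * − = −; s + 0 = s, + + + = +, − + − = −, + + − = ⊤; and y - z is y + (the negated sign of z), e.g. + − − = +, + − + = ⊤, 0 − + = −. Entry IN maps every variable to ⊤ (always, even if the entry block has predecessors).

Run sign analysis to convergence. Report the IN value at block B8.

Answer: {a: ⊤, b: +, c: +, d: +, e: ⊤, f: ⊤}

Derivation:
Per-block solution:
  B0: | IN=(all ⊤) | OUT=(all ⊤)
  B1: | IN=(all ⊤) | OUT=(all ⊤)
  B2: | IN=(all ⊤) | OUT=(all ⊤)
  B3: | IN=(all ⊤) | OUT=(all ⊤)
  B4: | IN=(all ⊤) | OUT={b:+, d:+; rest ⊤}
  B5: | IN={b:+, d:+; rest ⊤} | OUT={a:+, b:+, c:+, d:+; rest ⊤}
  B6: | IN={a:+, b:+, c:+, d:+; rest ⊤} | OUT={b:+, c:+, d:+; rest ⊤}
  B7: | IN={b:+, c:+, d:+; rest ⊤} | OUT={b:+, c:+, d:+; rest ⊤}
  B8: | IN={b:+, c:+, d:+; rest ⊤} | OUT={b:-, c:+, d:+; rest ⊤}

Merge at B8: IN[B8] = OUT[B6] ⊔ OUT[B7] = {a: ⊤, b: +, c: +, d: +, e: ⊤, f: ⊤}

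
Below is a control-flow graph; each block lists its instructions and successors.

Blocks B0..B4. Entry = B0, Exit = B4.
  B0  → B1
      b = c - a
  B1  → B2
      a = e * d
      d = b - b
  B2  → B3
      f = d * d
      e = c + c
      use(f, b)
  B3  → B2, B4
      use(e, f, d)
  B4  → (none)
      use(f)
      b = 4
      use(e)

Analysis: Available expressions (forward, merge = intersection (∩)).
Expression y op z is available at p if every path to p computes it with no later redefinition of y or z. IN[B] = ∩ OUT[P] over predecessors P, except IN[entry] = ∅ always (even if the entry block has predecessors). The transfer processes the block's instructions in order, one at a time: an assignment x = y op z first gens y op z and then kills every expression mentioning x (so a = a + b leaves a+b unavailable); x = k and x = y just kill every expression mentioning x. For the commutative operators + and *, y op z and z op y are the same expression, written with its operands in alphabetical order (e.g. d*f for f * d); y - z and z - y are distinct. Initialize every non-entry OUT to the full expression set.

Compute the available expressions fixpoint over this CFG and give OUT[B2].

Answer: {b-b, c+c, d*d}

Working:
Fixpoint table:
  B0:   IN={}   OUT={c-a}
  B1:   IN={c-a}   OUT={b-b}
  B2:   IN={b-b}   OUT={b-b, c+c, d*d}
  B3:   IN={b-b, c+c, d*d}   OUT={b-b, c+c, d*d}
  B4:   IN={b-b, c+c, d*d}   OUT={c+c, d*d}

Merge at B2: IN[B2] = OUT[B1] ∩ OUT[B3] = {b-b}
Applying B2's transfer function to that IN value gives OUT[B2] (row B2 above).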